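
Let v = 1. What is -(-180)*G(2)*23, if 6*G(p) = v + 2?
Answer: 2070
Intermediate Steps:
G(p) = ½ (G(p) = (1 + 2)/6 = (⅙)*3 = ½)
-(-180)*G(2)*23 = -(-180)/2*23 = -36*(-5/2)*23 = 90*23 = 2070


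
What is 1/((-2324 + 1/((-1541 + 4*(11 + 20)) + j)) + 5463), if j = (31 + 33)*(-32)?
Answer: 3465/10876634 ≈ 0.00031857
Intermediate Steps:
j = -2048 (j = 64*(-32) = -2048)
1/((-2324 + 1/((-1541 + 4*(11 + 20)) + j)) + 5463) = 1/((-2324 + 1/((-1541 + 4*(11 + 20)) - 2048)) + 5463) = 1/((-2324 + 1/((-1541 + 4*31) - 2048)) + 5463) = 1/((-2324 + 1/((-1541 + 124) - 2048)) + 5463) = 1/((-2324 + 1/(-1417 - 2048)) + 5463) = 1/((-2324 + 1/(-3465)) + 5463) = 1/((-2324 - 1/3465) + 5463) = 1/(-8052661/3465 + 5463) = 1/(10876634/3465) = 3465/10876634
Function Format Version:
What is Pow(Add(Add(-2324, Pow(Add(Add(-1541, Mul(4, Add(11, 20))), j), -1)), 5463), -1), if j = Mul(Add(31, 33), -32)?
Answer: Rational(3465, 10876634) ≈ 0.00031857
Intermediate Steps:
j = -2048 (j = Mul(64, -32) = -2048)
Pow(Add(Add(-2324, Pow(Add(Add(-1541, Mul(4, Add(11, 20))), j), -1)), 5463), -1) = Pow(Add(Add(-2324, Pow(Add(Add(-1541, Mul(4, Add(11, 20))), -2048), -1)), 5463), -1) = Pow(Add(Add(-2324, Pow(Add(Add(-1541, Mul(4, 31)), -2048), -1)), 5463), -1) = Pow(Add(Add(-2324, Pow(Add(Add(-1541, 124), -2048), -1)), 5463), -1) = Pow(Add(Add(-2324, Pow(Add(-1417, -2048), -1)), 5463), -1) = Pow(Add(Add(-2324, Pow(-3465, -1)), 5463), -1) = Pow(Add(Add(-2324, Rational(-1, 3465)), 5463), -1) = Pow(Add(Rational(-8052661, 3465), 5463), -1) = Pow(Rational(10876634, 3465), -1) = Rational(3465, 10876634)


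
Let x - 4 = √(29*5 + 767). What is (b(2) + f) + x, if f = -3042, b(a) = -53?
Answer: -3091 + 4*√57 ≈ -3060.8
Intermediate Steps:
x = 4 + 4*√57 (x = 4 + √(29*5 + 767) = 4 + √(145 + 767) = 4 + √912 = 4 + 4*√57 ≈ 34.199)
(b(2) + f) + x = (-53 - 3042) + (4 + 4*√57) = -3095 + (4 + 4*√57) = -3091 + 4*√57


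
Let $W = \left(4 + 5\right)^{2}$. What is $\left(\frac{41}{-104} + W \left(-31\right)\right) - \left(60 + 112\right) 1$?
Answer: $- \frac{279073}{104} \approx -2683.4$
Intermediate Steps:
$W = 81$ ($W = 9^{2} = 81$)
$\left(\frac{41}{-104} + W \left(-31\right)\right) - \left(60 + 112\right) 1 = \left(\frac{41}{-104} + 81 \left(-31\right)\right) - \left(60 + 112\right) 1 = \left(41 \left(- \frac{1}{104}\right) - 2511\right) - 172 \cdot 1 = \left(- \frac{41}{104} - 2511\right) - 172 = - \frac{261185}{104} - 172 = - \frac{279073}{104}$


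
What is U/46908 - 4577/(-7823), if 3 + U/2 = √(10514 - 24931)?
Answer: 35775163/61160214 + I*√14417/23454 ≈ 0.58494 + 0.0051194*I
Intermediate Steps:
U = -6 + 2*I*√14417 (U = -6 + 2*√(10514 - 24931) = -6 + 2*√(-14417) = -6 + 2*(I*√14417) = -6 + 2*I*√14417 ≈ -6.0 + 240.14*I)
U/46908 - 4577/(-7823) = (-6 + 2*I*√14417)/46908 - 4577/(-7823) = (-6 + 2*I*√14417)*(1/46908) - 4577*(-1/7823) = (-1/7818 + I*√14417/23454) + 4577/7823 = 35775163/61160214 + I*√14417/23454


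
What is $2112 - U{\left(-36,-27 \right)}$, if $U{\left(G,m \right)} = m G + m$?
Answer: $1167$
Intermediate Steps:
$U{\left(G,m \right)} = m + G m$ ($U{\left(G,m \right)} = G m + m = m + G m$)
$2112 - U{\left(-36,-27 \right)} = 2112 - - 27 \left(1 - 36\right) = 2112 - \left(-27\right) \left(-35\right) = 2112 - 945 = 1167$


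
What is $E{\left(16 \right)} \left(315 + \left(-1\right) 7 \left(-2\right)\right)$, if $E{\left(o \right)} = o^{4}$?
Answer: $21561344$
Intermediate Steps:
$E{\left(16 \right)} \left(315 + \left(-1\right) 7 \left(-2\right)\right) = 16^{4} \left(315 + \left(-1\right) 7 \left(-2\right)\right) = 65536 \left(315 - -14\right) = 65536 \left(315 + 14\right) = 65536 \cdot 329 = 21561344$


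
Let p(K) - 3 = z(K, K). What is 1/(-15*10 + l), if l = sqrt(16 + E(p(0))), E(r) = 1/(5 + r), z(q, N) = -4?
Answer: -120/17987 - 2*sqrt(65)/89935 ≈ -0.0068508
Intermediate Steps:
p(K) = -1 (p(K) = 3 - 4 = -1)
l = sqrt(65)/2 (l = sqrt(16 + 1/(5 - 1)) = sqrt(16 + 1/4) = sqrt(65/4) = sqrt(65)/2 ≈ 4.0311)
1/(-15*10 + l) = 1/(-15*10 + sqrt(65)/2) = 1/(-150 + sqrt(65)/2)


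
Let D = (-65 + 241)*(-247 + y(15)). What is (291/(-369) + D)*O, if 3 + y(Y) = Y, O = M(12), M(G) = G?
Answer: -20349508/41 ≈ -4.9633e+5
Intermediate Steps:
O = 12
y(Y) = -3 + Y
D = -41360 (D = (-65 + 241)*(-247 + (-3 + 15)) = 176*(-247 + 12) = 176*(-235) = -41360)
(291/(-369) + D)*O = (291/(-369) - 41360)*12 = (291*(-1/369) - 41360)*12 = (-97/123 - 41360)*12 = -5087377/123*12 = -20349508/41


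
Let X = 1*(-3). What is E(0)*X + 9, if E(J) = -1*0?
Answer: 9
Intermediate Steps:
E(J) = 0
X = -3
E(0)*X + 9 = 0*(-3) + 9 = 0 + 9 = 9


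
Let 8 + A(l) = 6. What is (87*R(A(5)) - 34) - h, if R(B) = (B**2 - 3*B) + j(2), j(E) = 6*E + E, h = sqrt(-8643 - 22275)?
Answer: 2054 - I*sqrt(30918) ≈ 2054.0 - 175.84*I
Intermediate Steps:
A(l) = -2 (A(l) = -8 + 6 = -2)
h = I*sqrt(30918) (h = sqrt(-30918) = I*sqrt(30918) ≈ 175.84*I)
j(E) = 7*E
R(B) = 14 + B**2 - 3*B (R(B) = (B**2 - 3*B) + 7*2 = (B**2 - 3*B) + 14 = 14 + B**2 - 3*B)
(87*R(A(5)) - 34) - h = (87*(14 + (-2)**2 - 3*(-2)) - 34) - I*sqrt(30918) = (87*(14 + 4 + 6) - 34) - I*sqrt(30918) = (87*24 - 34) - I*sqrt(30918) = (2088 - 34) - I*sqrt(30918) = 2054 - I*sqrt(30918)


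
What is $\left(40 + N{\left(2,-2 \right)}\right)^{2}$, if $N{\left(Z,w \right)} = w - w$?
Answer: $1600$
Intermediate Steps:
$N{\left(Z,w \right)} = 0$
$\left(40 + N{\left(2,-2 \right)}\right)^{2} = \left(40 + 0\right)^{2} = 40^{2} = 1600$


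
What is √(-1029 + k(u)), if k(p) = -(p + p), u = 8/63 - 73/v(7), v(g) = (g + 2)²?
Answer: I*√4077955/63 ≈ 32.054*I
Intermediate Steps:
v(g) = (2 + g)²
u = -439/567 (u = 8/63 - 73/(2 + 7)² = 8*(1/63) - 73/(9²) = 8/63 - 73/81 = -439/567 ≈ -0.77425)
k(p) = -2*p
√(-1029 + k(u)) = √(-1029 - 2*(-439/567)) = √(-1029 + 878/567) = √(-582565/567) = I*√4077955/63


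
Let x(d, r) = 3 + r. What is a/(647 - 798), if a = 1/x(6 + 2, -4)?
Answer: 1/151 ≈ 0.0066225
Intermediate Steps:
a = -1 (a = 1/(3 - 4) = 1/(-1) = -1)
a/(647 - 798) = -1/(647 - 798) = -1/(-151) = -1*(-1/151) = 1/151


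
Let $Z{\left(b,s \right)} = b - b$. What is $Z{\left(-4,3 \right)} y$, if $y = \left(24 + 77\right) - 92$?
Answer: $0$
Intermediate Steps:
$Z{\left(b,s \right)} = 0$
$y = 9$ ($y = 101 - 92 = 9$)
$Z{\left(-4,3 \right)} y = 0 \cdot 9 = 0$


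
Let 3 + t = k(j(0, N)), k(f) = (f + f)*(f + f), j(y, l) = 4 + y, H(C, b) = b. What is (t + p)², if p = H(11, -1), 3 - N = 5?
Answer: 3600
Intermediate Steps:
N = -2 (N = 3 - 1*5 = 3 - 5 = -2)
p = -1
k(f) = 4*f² (k(f) = (2*f)*(2*f) = 4*f²)
t = 61 (t = -3 + 4*(4 + 0)² = -3 + 4*4² = -3 + 4*16 = -3 + 64 = 61)
(t + p)² = (61 - 1)² = 60² = 3600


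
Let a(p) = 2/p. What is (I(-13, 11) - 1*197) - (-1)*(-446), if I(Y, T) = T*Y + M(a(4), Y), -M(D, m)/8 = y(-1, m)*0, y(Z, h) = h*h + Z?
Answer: -786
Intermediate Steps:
y(Z, h) = Z + h² (y(Z, h) = h² + Z = Z + h²)
M(D, m) = 0 (M(D, m) = -8*(-1 + m²)*0 = -8*0 = 0)
I(Y, T) = T*Y (I(Y, T) = T*Y + 0 = T*Y)
(I(-13, 11) - 1*197) - (-1)*(-446) = (11*(-13) - 1*197) - (-1)*(-446) = (-143 - 197) - 1*446 = -340 - 446 = -786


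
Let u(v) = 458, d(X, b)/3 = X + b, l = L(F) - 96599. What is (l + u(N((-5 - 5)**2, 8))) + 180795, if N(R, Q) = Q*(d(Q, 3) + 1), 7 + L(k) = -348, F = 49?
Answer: 84299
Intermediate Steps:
L(k) = -355 (L(k) = -7 - 348 = -355)
l = -96954 (l = -355 - 96599 = -96954)
d(X, b) = 3*X + 3*b (d(X, b) = 3*(X + b) = 3*X + 3*b)
N(R, Q) = Q*(10 + 3*Q) (N(R, Q) = Q*((3*Q + 3*3) + 1) = Q*((3*Q + 9) + 1) = Q*((9 + 3*Q) + 1) = Q*(10 + 3*Q))
(l + u(N((-5 - 5)**2, 8))) + 180795 = (-96954 + 458) + 180795 = -96496 + 180795 = 84299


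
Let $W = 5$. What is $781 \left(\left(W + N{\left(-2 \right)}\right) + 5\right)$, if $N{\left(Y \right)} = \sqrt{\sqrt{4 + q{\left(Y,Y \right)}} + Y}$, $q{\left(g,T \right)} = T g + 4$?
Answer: $7810 + 781 \sqrt{-2 + 2 \sqrt{3}} \approx 8755.0$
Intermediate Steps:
$q{\left(g,T \right)} = 4 + T g$
$N{\left(Y \right)} = \sqrt{Y + \sqrt{8 + Y^{2}}}$ ($N{\left(Y \right)} = \sqrt{\sqrt{4 + \left(4 + Y Y\right)} + Y} = \sqrt{\sqrt{4 + \left(4 + Y^{2}\right)} + Y} = \sqrt{\sqrt{8 + Y^{2}} + Y} = \sqrt{Y + \sqrt{8 + Y^{2}}}$)
$781 \left(\left(W + N{\left(-2 \right)}\right) + 5\right) = 781 \left(\left(5 + \sqrt{-2 + \sqrt{8 + \left(-2\right)^{2}}}\right) + 5\right) = 781 \left(\left(5 + \sqrt{-2 + \sqrt{8 + 4}}\right) + 5\right) = 781 \left(\left(5 + \sqrt{-2 + \sqrt{12}}\right) + 5\right) = 781 \left(\left(5 + \sqrt{-2 + 2 \sqrt{3}}\right) + 5\right) = 781 \left(10 + \sqrt{-2 + 2 \sqrt{3}}\right) = 7810 + 781 \sqrt{-2 + 2 \sqrt{3}}$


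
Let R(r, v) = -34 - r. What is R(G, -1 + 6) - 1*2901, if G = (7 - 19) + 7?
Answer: -2930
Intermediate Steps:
G = -5 (G = -12 + 7 = -5)
R(G, -1 + 6) - 1*2901 = (-34 - 1*(-5)) - 1*2901 = (-34 + 5) - 2901 = -29 - 2901 = -2930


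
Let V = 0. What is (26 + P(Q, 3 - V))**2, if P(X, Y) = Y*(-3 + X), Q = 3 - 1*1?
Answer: 529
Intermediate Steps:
Q = 2 (Q = 3 - 1 = 2)
(26 + P(Q, 3 - V))**2 = (26 + (3 - 1*0)*(-3 + 2))**2 = (26 + (3 + 0)*(-1))**2 = (26 + 3*(-1))**2 = (26 - 3)**2 = 23**2 = 529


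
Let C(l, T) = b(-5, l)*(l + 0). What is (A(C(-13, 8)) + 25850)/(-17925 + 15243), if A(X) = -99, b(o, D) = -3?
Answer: -25751/2682 ≈ -9.6014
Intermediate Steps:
C(l, T) = -3*l (C(l, T) = -3*(l + 0) = -3*l)
(A(C(-13, 8)) + 25850)/(-17925 + 15243) = (-99 + 25850)/(-17925 + 15243) = 25751/(-2682) = 25751*(-1/2682) = -25751/2682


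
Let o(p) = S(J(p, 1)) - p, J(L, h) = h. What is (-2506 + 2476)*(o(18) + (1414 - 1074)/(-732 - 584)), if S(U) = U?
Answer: 170340/329 ≈ 517.75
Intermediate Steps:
o(p) = 1 - p
(-2506 + 2476)*(o(18) + (1414 - 1074)/(-732 - 584)) = (-2506 + 2476)*((1 - 1*18) + (1414 - 1074)/(-732 - 584)) = -30*((1 - 18) + 340/(-1316)) = -30*(-17 + 340*(-1/1316)) = -30*(-17 - 85/329) = -30*(-5678/329) = 170340/329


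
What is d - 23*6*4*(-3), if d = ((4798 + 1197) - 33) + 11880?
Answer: 19498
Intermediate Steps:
d = 17842 (d = (5995 - 33) + 11880 = 5962 + 11880 = 17842)
d - 23*6*4*(-3) = 17842 - 23*6*4*(-3) = 17842 - 138*(-12) = 17842 - 1*(-1656) = 17842 + 1656 = 19498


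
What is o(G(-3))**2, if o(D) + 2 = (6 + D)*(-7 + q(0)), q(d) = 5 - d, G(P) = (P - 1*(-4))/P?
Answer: 1600/9 ≈ 177.78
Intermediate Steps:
G(P) = (4 + P)/P (G(P) = (P + 4)/P = (4 + P)/P)
o(D) = -14 - 2*D (o(D) = -2 + (6 + D)*(-7 + (5 - 1*0)) = -2 + (6 + D)*(-7 + (5 + 0)) = -2 + (6 + D)*(-7 + 5) = -2 + (6 + D)*(-2) = -2 + (-12 - 2*D) = -14 - 2*D)
o(G(-3))**2 = (-14 - 2*(4 - 3)/(-3))**2 = (-14 - (-2)/3)**2 = (-14 - 2*(-1/3))**2 = (-14 + 2/3)**2 = (-40/3)**2 = 1600/9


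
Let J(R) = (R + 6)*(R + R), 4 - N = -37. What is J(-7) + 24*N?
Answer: 998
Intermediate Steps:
N = 41 (N = 4 - 1*(-37) = 4 + 37 = 41)
J(R) = 2*R*(6 + R) (J(R) = (6 + R)*(2*R) = 2*R*(6 + R))
J(-7) + 24*N = 2*(-7)*(6 - 7) + 24*41 = 2*(-7)*(-1) + 984 = 14 + 984 = 998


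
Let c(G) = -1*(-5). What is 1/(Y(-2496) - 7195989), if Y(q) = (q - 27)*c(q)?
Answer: -1/7208604 ≈ -1.3872e-7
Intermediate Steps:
c(G) = 5
Y(q) = -135 + 5*q (Y(q) = (q - 27)*5 = (-27 + q)*5 = -135 + 5*q)
1/(Y(-2496) - 7195989) = 1/((-135 + 5*(-2496)) - 7195989) = 1/((-135 - 12480) - 7195989) = 1/(-12615 - 7195989) = 1/(-7208604) = -1/7208604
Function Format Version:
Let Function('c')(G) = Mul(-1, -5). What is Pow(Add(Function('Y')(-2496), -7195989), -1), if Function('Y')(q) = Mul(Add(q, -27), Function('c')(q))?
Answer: Rational(-1, 7208604) ≈ -1.3872e-7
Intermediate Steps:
Function('c')(G) = 5
Function('Y')(q) = Add(-135, Mul(5, q)) (Function('Y')(q) = Mul(Add(q, -27), 5) = Mul(Add(-27, q), 5) = Add(-135, Mul(5, q)))
Pow(Add(Function('Y')(-2496), -7195989), -1) = Pow(Add(Add(-135, Mul(5, -2496)), -7195989), -1) = Pow(Add(Add(-135, -12480), -7195989), -1) = Pow(Add(-12615, -7195989), -1) = Pow(-7208604, -1) = Rational(-1, 7208604)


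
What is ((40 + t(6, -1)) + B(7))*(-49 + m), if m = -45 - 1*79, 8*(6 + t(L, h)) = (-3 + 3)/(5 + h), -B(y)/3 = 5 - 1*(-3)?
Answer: -1730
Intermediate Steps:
B(y) = -24 (B(y) = -3*(5 - 1*(-3)) = -3*(5 + 3) = -3*8 = -24)
t(L, h) = -6 (t(L, h) = -6 + ((-3 + 3)/(5 + h))/8 = -6 + (0/(5 + h))/8 = -6 + (⅛)*0 = -6 + 0 = -6)
m = -124 (m = -45 - 79 = -124)
((40 + t(6, -1)) + B(7))*(-49 + m) = ((40 - 6) - 24)*(-49 - 124) = (34 - 24)*(-173) = 10*(-173) = -1730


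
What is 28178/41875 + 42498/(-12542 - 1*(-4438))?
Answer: -775624619/169677500 ≈ -4.5712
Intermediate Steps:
28178/41875 + 42498/(-12542 - 1*(-4438)) = 28178*(1/41875) + 42498/(-12542 + 4438) = 28178/41875 + 42498/(-8104) = 28178/41875 + 42498*(-1/8104) = 28178/41875 - 21249/4052 = -775624619/169677500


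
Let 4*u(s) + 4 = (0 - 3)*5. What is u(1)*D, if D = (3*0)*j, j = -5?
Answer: 0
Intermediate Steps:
u(s) = -19/4 (u(s) = -1 + ((0 - 3)*5)/4 = -1 + (-3*5)/4 = -1 + (¼)*(-15) = -1 - 15/4 = -19/4)
D = 0 (D = (3*0)*(-5) = 0*(-5) = 0)
u(1)*D = -19/4*0 = 0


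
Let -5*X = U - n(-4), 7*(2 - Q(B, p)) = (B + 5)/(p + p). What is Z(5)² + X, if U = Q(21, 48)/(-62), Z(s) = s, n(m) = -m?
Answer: 2687987/104160 ≈ 25.806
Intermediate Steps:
Q(B, p) = 2 - (5 + B)/(14*p) (Q(B, p) = 2 - (B + 5)/(7*(p + p)) = 2 - (5 + B)/(7*(2*p)) = 2 - (5 + B)*1/(2*p)/7 = 2 - (5 + B)/(14*p))
U = -659/20832 (U = ((1/14)*(-5 - 1*21 + 28*48)/48)/(-62) = ((1/14)*(1/48)*(-5 - 21 + 1344))*(-1/62) = ((1/14)*(1/48)*1318)*(-1/62) = (659/336)*(-1/62) = -659/20832 ≈ -0.031634)
X = 83987/104160 (X = -(-659/20832 - (-1)*(-4))/5 = -(-659/20832 - 1*4)/5 = -(-659/20832 - 4)/5 = -⅕*(-83987/20832) = 83987/104160 ≈ 0.80633)
Z(5)² + X = 5² + 83987/104160 = 25 + 83987/104160 = 2687987/104160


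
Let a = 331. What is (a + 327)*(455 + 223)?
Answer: 446124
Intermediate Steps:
(a + 327)*(455 + 223) = (331 + 327)*(455 + 223) = 658*678 = 446124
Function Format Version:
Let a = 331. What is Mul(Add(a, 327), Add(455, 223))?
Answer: 446124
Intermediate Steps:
Mul(Add(a, 327), Add(455, 223)) = Mul(Add(331, 327), Add(455, 223)) = Mul(658, 678) = 446124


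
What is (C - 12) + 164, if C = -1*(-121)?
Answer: 273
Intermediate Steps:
C = 121
(C - 12) + 164 = (121 - 12) + 164 = 109 + 164 = 273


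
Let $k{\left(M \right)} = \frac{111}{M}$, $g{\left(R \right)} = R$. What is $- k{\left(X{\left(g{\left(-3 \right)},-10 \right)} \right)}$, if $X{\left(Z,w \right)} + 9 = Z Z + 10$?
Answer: $- \frac{111}{10} \approx -11.1$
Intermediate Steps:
$X{\left(Z,w \right)} = 1 + Z^{2}$ ($X{\left(Z,w \right)} = -9 + \left(Z Z + 10\right) = -9 + \left(Z^{2} + 10\right) = -9 + \left(10 + Z^{2}\right) = 1 + Z^{2}$)
$- k{\left(X{\left(g{\left(-3 \right)},-10 \right)} \right)} = - \frac{111}{1 + \left(-3\right)^{2}} = - \frac{111}{1 + 9} = - \frac{111}{10}$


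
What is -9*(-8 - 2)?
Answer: 90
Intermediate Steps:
-9*(-8 - 2) = -9*(-10) = 90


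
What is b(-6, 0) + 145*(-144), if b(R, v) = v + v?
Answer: -20880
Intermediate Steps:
b(R, v) = 2*v
b(-6, 0) + 145*(-144) = 2*0 + 145*(-144) = 0 - 20880 = -20880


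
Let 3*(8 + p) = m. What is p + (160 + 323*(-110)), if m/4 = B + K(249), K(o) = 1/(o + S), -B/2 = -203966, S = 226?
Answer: 724657154/1425 ≈ 5.0853e+5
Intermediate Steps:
B = 407932 (B = -2*(-203966) = 407932)
K(o) = 1/(226 + o) (K(o) = 1/(o + 226) = 1/(226 + o))
m = 775070804/475 (m = 4*(407932 + 1/(226 + 249)) = 4*(407932 + 1/475) = 4*(193767701/475) = 775070804/475 ≈ 1.6317e+6)
p = 775059404/1425 (p = -8 + (1/3)*(775070804/475) = -8 + 775070804/1425 = 775059404/1425 ≈ 5.4390e+5)
p + (160 + 323*(-110)) = 775059404/1425 + (160 + 323*(-110)) = 775059404/1425 + (160 - 35530) = 775059404/1425 - 35370 = 724657154/1425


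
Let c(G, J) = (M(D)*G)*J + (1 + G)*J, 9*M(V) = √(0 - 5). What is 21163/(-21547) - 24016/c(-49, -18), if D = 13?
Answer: (-1036987*√5 + 267878792*I)/(21547*(-432*I + 49*√5)) ≈ -27.098 + 6.6238*I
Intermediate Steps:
M(V) = I*√5/9 (M(V) = √(0 - 5)/9 = √(-5)/9 = (I*√5)/9 = I*√5/9)
c(G, J) = J*(1 + G) + I*G*J*√5/9 (c(G, J) = ((I*√5/9)*G)*J + (1 + G)*J = (I*G*√5/9)*J + J*(1 + G) = I*G*J*√5/9 + J*(1 + G) = J*(1 + G) + I*G*J*√5/9)
21163/(-21547) - 24016/c(-49, -18) = 21163/(-21547) - 24016*(-1/(2*(9 + 9*(-49) + I*(-49)*√5))) = 21163*(-1/21547) - 24016*(-1/(2*(9 - 441 - 49*I*√5))) = -21163/21547 - 24016*(-1/(2*(-432 - 49*I*√5))) = -21163/21547 - 24016/(864 + 98*I*√5)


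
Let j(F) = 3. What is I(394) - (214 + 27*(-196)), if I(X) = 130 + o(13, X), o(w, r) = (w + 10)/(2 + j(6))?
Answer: 26063/5 ≈ 5212.6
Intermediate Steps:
o(w, r) = 2 + w/5 (o(w, r) = (w + 10)/(2 + 3) = (10 + w)/5 = (10 + w)*(⅕) = 2 + w/5)
I(X) = 673/5 (I(X) = 130 + (2 + (⅕)*13) = 130 + (2 + 13/5) = 130 + 23/5 = 673/5)
I(394) - (214 + 27*(-196)) = 673/5 - (214 + 27*(-196)) = 673/5 - (214 - 5292) = 673/5 - 1*(-5078) = 673/5 + 5078 = 26063/5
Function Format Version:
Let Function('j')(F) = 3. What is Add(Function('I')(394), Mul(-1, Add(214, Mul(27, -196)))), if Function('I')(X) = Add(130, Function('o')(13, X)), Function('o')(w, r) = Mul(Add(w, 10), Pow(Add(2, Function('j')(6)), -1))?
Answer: Rational(26063, 5) ≈ 5212.6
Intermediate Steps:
Function('o')(w, r) = Add(2, Mul(Rational(1, 5), w)) (Function('o')(w, r) = Mul(Add(w, 10), Pow(Add(2, 3), -1)) = Mul(Add(10, w), Pow(5, -1)) = Mul(Add(10, w), Rational(1, 5)) = Add(2, Mul(Rational(1, 5), w)))
Function('I')(X) = Rational(673, 5) (Function('I')(X) = Add(130, Add(2, Mul(Rational(1, 5), 13))) = Add(130, Add(2, Rational(13, 5))) = Add(130, Rational(23, 5)) = Rational(673, 5))
Add(Function('I')(394), Mul(-1, Add(214, Mul(27, -196)))) = Add(Rational(673, 5), Mul(-1, Add(214, Mul(27, -196)))) = Add(Rational(673, 5), Mul(-1, Add(214, -5292))) = Add(Rational(673, 5), Mul(-1, -5078)) = Add(Rational(673, 5), 5078) = Rational(26063, 5)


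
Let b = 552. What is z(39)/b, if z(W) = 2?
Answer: 1/276 ≈ 0.0036232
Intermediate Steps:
z(39)/b = 2/552 = 2*(1/552) = 1/276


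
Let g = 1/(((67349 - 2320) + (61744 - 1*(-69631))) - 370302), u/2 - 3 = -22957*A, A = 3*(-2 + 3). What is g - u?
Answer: 23952014927/173898 ≈ 1.3774e+5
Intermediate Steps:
A = 3 (A = 3*1 = 3)
u = -137736 (u = 6 + 2*(-22957*3) = 6 + 2*(-68871) = 6 - 137742 = -137736)
g = -1/173898 (g = 1/((65029 + (61744 + 69631)) - 370302) = 1/((65029 + 131375) - 370302) = 1/(196404 - 370302) = 1/(-173898) = -1/173898 ≈ -5.7505e-6)
g - u = -1/173898 - 1*(-137736) = -1/173898 + 137736 = 23952014927/173898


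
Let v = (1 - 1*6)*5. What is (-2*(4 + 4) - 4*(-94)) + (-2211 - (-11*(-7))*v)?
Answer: 74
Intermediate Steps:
v = -25 (v = (1 - 6)*5 = -5*5 = -25)
(-2*(4 + 4) - 4*(-94)) + (-2211 - (-11*(-7))*v) = (-2*(4 + 4) - 4*(-94)) + (-2211 - (-11*(-7))*(-25)) = (-2*8 + 376) + (-2211 - 77*(-25)) = (-16 + 376) + (-2211 - 1*(-1925)) = 360 + (-2211 + 1925) = 360 - 286 = 74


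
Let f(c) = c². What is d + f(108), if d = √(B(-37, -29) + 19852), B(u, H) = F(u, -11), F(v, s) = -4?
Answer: 11664 + 2*√4962 ≈ 11805.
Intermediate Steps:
B(u, H) = -4
d = 2*√4962 (d = √(-4 + 19852) = √19848 = 2*√4962 ≈ 140.88)
d + f(108) = 2*√4962 + 108² = 2*√4962 + 11664 = 11664 + 2*√4962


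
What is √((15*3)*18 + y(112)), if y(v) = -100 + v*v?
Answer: 47*√6 ≈ 115.13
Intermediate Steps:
y(v) = -100 + v²
√((15*3)*18 + y(112)) = √((15*3)*18 + (-100 + 112²)) = √(45*18 + (-100 + 12544)) = √(810 + 12444) = √13254 = 47*√6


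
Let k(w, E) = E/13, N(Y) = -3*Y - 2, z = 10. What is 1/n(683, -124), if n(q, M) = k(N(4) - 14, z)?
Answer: 13/10 ≈ 1.3000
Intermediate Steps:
N(Y) = -2 - 3*Y
k(w, E) = E/13 (k(w, E) = E*(1/13) = E/13)
n(q, M) = 10/13 (n(q, M) = (1/13)*10 = 10/13)
1/n(683, -124) = 1/(10/13) = 13/10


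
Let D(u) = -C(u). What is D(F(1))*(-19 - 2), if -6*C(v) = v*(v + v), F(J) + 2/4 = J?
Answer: -7/4 ≈ -1.7500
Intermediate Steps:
F(J) = -½ + J
C(v) = -v²/3 (C(v) = -v*(v + v)/6 = -v*2*v/6 = -v²/3)
D(u) = u²/3 (D(u) = -(-1)*u²/3 = u²/3)
D(F(1))*(-19 - 2) = ((-½ + 1)²/3)*(-19 - 2) = ((½)²/3)*(-21) = ((⅓)*(¼))*(-21) = (1/12)*(-21) = -7/4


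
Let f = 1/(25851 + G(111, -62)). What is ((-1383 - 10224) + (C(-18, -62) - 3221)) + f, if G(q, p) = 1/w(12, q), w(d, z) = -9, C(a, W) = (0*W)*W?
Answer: -3449852815/232658 ≈ -14828.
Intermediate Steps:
C(a, W) = 0 (C(a, W) = 0*W = 0)
G(q, p) = -⅑ (G(q, p) = 1/(-9) = -⅑)
f = 9/232658 (f = 1/(25851 - ⅑) = 1/(232658/9) = 9/232658 ≈ 3.8683e-5)
((-1383 - 10224) + (C(-18, -62) - 3221)) + f = ((-1383 - 10224) + (0 - 3221)) + 9/232658 = (-11607 - 3221) + 9/232658 = -14828 + 9/232658 = -3449852815/232658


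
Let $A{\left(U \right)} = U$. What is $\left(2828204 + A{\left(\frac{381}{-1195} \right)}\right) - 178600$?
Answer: $\frac{3166276399}{1195} \approx 2.6496 \cdot 10^{6}$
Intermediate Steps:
$\left(2828204 + A{\left(\frac{381}{-1195} \right)}\right) - 178600 = \left(2828204 + \frac{381}{-1195}\right) - 178600 = \left(2828204 + 381 \left(- \frac{1}{1195}\right)\right) - 178600 = \left(2828204 - \frac{381}{1195}\right) - 178600 = \frac{3379703399}{1195} - 178600 = \frac{3166276399}{1195}$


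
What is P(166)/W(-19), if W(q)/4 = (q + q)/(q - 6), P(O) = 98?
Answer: 1225/76 ≈ 16.118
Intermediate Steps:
W(q) = 8*q/(-6 + q) (W(q) = 4*((q + q)/(q - 6)) = 4*((2*q)/(-6 + q)) = 4*(2*q/(-6 + q)) = 8*q/(-6 + q))
P(166)/W(-19) = 98/((8*(-19)/(-6 - 19))) = 98/((8*(-19)/(-25))) = 98/((8*(-19)*(-1/25))) = 98/(152/25) = 98*(25/152) = 1225/76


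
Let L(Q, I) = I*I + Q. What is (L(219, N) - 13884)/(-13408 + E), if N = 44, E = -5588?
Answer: 11729/18996 ≈ 0.61745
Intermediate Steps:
L(Q, I) = Q + I**2 (L(Q, I) = I**2 + Q = Q + I**2)
(L(219, N) - 13884)/(-13408 + E) = ((219 + 44**2) - 13884)/(-13408 - 5588) = ((219 + 1936) - 13884)/(-18996) = (2155 - 13884)*(-1/18996) = -11729*(-1/18996) = 11729/18996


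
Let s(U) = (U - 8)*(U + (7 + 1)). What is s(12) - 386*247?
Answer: -95262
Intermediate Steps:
s(U) = (-8 + U)*(8 + U) (s(U) = (-8 + U)*(U + 8) = (-8 + U)*(8 + U))
s(12) - 386*247 = (-64 + 12²) - 386*247 = (-64 + 144) - 95342 = 80 - 95342 = -95262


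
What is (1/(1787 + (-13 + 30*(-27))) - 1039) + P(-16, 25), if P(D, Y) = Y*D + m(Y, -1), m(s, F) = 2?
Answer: -1385267/964 ≈ -1437.0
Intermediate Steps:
P(D, Y) = 2 + D*Y (P(D, Y) = Y*D + 2 = D*Y + 2 = 2 + D*Y)
(1/(1787 + (-13 + 30*(-27))) - 1039) + P(-16, 25) = (1/(1787 + (-13 + 30*(-27))) - 1039) + (2 - 16*25) = (1/(1787 + (-13 - 810)) - 1039) + (2 - 400) = (1/(1787 - 823) - 1039) - 398 = (1/964 - 1039) - 398 = -1001595/964 - 398 = -1385267/964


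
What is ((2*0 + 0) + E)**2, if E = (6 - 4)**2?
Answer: 16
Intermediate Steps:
E = 4 (E = 2**2 = 4)
((2*0 + 0) + E)**2 = ((2*0 + 0) + 4)**2 = ((0 + 0) + 4)**2 = (0 + 4)**2 = 4**2 = 16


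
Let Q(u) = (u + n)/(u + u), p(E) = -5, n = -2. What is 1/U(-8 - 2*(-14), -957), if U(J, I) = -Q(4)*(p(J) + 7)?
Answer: -2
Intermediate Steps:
Q(u) = (-2 + u)/(2*u) (Q(u) = (u - 2)/(u + u) = (-2 + u)/((2*u)) = (-2 + u)*(1/(2*u)) = (-2 + u)/(2*u))
U(J, I) = -1/2 (U(J, I) = -(1/2)*(-2 + 4)/4*(-5 + 7) = -(1/2)*(1/4)*2*2 = -2/4 = -1*1/2 = -1/2)
1/U(-8 - 2*(-14), -957) = 1/(-1/2) = -2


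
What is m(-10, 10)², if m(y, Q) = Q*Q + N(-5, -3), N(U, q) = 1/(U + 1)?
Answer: 159201/16 ≈ 9950.1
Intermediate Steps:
N(U, q) = 1/(1 + U)
m(y, Q) = -¼ + Q² (m(y, Q) = Q*Q + 1/(1 - 5) = Q² + 1/(-4) = Q² - ¼ = -¼ + Q²)
m(-10, 10)² = (-¼ + 10²)² = (-¼ + 100)² = (399/4)² = 159201/16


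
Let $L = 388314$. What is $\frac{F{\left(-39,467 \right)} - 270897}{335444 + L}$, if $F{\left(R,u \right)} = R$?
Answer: $- \frac{135468}{361879} \approx -0.37435$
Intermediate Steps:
$\frac{F{\left(-39,467 \right)} - 270897}{335444 + L} = \frac{-39 - 270897}{335444 + 388314} = - \frac{270936}{723758} = \left(-270936\right) \frac{1}{723758} = - \frac{135468}{361879}$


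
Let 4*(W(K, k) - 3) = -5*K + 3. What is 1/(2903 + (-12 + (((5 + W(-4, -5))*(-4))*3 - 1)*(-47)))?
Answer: 1/10693 ≈ 9.3519e-5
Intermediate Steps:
W(K, k) = 15/4 - 5*K/4 (W(K, k) = 3 + (-5*K + 3)/4 = 3 + (3 - 5*K)/4 = 3 + (¾ - 5*K/4) = 15/4 - 5*K/4)
1/(2903 + (-12 + (((5 + W(-4, -5))*(-4))*3 - 1)*(-47))) = 1/(2903 + (-12 + (((5 + (15/4 - 5/4*(-4)))*(-4))*3 - 1)*(-47))) = 1/(2903 + (-12 + (((5 + (15/4 + 5))*(-4))*3 - 1)*(-47))) = 1/(2903 + (-12 + (((5 + 35/4)*(-4))*3 - 1)*(-47))) = 1/(2903 + (-12 + (((55/4)*(-4))*3 - 1)*(-47))) = 1/(2903 + (-12 + (-55*3 - 1)*(-47))) = 1/(2903 + (-12 + (-165 - 1)*(-47))) = 1/(2903 + (-12 - 166*(-47))) = 1/(2903 + (-12 + 7802)) = 1/(2903 + 7790) = 1/10693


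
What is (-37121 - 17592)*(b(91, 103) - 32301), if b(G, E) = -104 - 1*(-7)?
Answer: 1772591774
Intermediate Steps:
b(G, E) = -97 (b(G, E) = -104 + 7 = -97)
(-37121 - 17592)*(b(91, 103) - 32301) = (-37121 - 17592)*(-97 - 32301) = -54713*(-32398) = 1772591774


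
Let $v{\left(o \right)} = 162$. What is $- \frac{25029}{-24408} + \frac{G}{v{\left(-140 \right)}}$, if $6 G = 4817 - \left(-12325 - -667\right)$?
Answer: $\frac{3948611}{219672} \approx 17.975$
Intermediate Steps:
$G = \frac{16475}{6}$ ($G = \frac{4817 - \left(-12325 - -667\right)}{6} = \frac{4817 - \left(-12325 + 667\right)}{6} = \frac{4817 - -11658}{6} = \frac{4817 + 11658}{6} = \frac{1}{6} \cdot 16475 = \frac{16475}{6} \approx 2745.8$)
$- \frac{25029}{-24408} + \frac{G}{v{\left(-140 \right)}} = - \frac{25029}{-24408} + \frac{16475}{6 \cdot 162} = \left(-25029\right) \left(- \frac{1}{24408}\right) + \frac{16475}{6} \cdot \frac{1}{162} = \frac{927}{904} + \frac{16475}{972} = \frac{3948611}{219672}$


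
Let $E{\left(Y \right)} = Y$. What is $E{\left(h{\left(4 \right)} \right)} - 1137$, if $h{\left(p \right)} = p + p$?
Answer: $-1129$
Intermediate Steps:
$h{\left(p \right)} = 2 p$
$E{\left(h{\left(4 \right)} \right)} - 1137 = 2 \cdot 4 - 1137 = 8 - 1137 = -1129$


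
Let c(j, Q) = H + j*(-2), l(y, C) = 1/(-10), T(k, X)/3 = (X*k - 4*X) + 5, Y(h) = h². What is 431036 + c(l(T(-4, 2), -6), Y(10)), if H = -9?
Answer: 2155136/5 ≈ 4.3103e+5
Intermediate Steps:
T(k, X) = 15 - 12*X + 3*X*k (T(k, X) = 3*((X*k - 4*X) + 5) = 3*((-4*X + X*k) + 5) = 3*(5 - 4*X + X*k) = 15 - 12*X + 3*X*k)
l(y, C) = -⅒
c(j, Q) = -9 - 2*j (c(j, Q) = -9 + j*(-2) = -9 - 2*j)
431036 + c(l(T(-4, 2), -6), Y(10)) = 431036 + (-9 - 2*(-⅒)) = 431036 + (-9 + ⅕) = 431036 - 44/5 = 2155136/5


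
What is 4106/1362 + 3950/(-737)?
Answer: -1176889/501897 ≈ -2.3449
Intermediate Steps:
4106/1362 + 3950/(-737) = 4106*(1/1362) + 3950*(-1/737) = 2053/681 - 3950/737 = -1176889/501897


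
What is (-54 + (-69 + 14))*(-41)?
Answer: 4469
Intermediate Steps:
(-54 + (-69 + 14))*(-41) = (-54 - 55)*(-41) = -109*(-41) = 4469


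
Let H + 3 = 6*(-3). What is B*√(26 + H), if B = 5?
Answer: 5*√5 ≈ 11.180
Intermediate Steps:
H = -21 (H = -3 + 6*(-3) = -3 - 18 = -21)
B*√(26 + H) = 5*√(26 - 21) = 5*√5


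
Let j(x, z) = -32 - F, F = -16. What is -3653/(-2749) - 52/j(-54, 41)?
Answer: 50349/10996 ≈ 4.5788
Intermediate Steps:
j(x, z) = -16 (j(x, z) = -32 - 1*(-16) = -32 + 16 = -16)
-3653/(-2749) - 52/j(-54, 41) = -3653/(-2749) - 52/(-16) = -3653*(-1/2749) - 52*(-1/16) = 3653/2749 + 13/4 = 50349/10996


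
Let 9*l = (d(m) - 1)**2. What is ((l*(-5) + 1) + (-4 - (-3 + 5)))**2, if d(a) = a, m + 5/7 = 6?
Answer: 555025/2401 ≈ 231.16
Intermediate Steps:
m = 37/7 (m = -5/7 + 6 = 37/7 ≈ 5.2857)
l = 100/49 (l = (37/7 - 1)**2/9 = (30/7)**2/9 = (1/9)*(900/49) = 100/49 ≈ 2.0408)
((l*(-5) + 1) + (-4 - (-3 + 5)))**2 = (((100/49)*(-5) + 1) + (-4 - (-3 + 5)))**2 = ((-500/49 + 1) + (-4 - 1*2))**2 = (-451/49 + (-4 - 2))**2 = (-451/49 - 6)**2 = (-745/49)**2 = 555025/2401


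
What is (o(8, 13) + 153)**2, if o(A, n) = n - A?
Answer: 24964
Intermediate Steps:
(o(8, 13) + 153)**2 = ((13 - 1*8) + 153)**2 = ((13 - 8) + 153)**2 = (5 + 153)**2 = 158**2 = 24964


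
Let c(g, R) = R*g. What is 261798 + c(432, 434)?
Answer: 449286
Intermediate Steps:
261798 + c(432, 434) = 261798 + 434*432 = 261798 + 187488 = 449286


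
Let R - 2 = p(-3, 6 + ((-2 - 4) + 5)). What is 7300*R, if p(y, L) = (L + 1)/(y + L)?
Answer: 36500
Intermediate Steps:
p(y, L) = (1 + L)/(L + y)
R = 5 (R = 2 + (1 + (6 + ((-2 - 4) + 5)))/((6 + ((-2 - 4) + 5)) - 3) = 2 + (1 + (6 + (-6 + 5)))/((6 + (-6 + 5)) - 3) = 2 + (1 + (6 - 1))/((6 - 1) - 3) = 2 + (1 + 5)/(5 - 3) = 2 + 6/2 = 2 + (½)*6 = 2 + 3 = 5)
7300*R = 7300*5 = 36500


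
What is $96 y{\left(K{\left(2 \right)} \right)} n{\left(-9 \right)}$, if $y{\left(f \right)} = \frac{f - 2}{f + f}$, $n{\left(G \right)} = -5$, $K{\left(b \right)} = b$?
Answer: $0$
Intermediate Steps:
$y{\left(f \right)} = \frac{-2 + f}{2 f}$
$96 y{\left(K{\left(2 \right)} \right)} n{\left(-9 \right)} = 96 \frac{-2 + 2}{2 \cdot 2} \left(-5\right) = 96 \cdot \frac{1}{2} \cdot \frac{1}{2} \cdot 0 \left(-5\right) = 96 \cdot 0 \left(-5\right) = 0 \left(-5\right) = 0$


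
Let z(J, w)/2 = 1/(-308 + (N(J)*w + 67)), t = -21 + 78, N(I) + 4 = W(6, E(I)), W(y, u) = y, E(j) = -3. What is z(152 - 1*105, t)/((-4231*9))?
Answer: 2/4836033 ≈ 4.1356e-7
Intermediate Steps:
N(I) = 2 (N(I) = -4 + 6 = 2)
t = 57
z(J, w) = 2/(-241 + 2*w) (z(J, w) = 2/(-308 + (2*w + 67)) = 2/(-308 + (67 + 2*w)) = 2/(-241 + 2*w))
z(152 - 1*105, t)/((-4231*9)) = (2/(-241 + 2*57))/((-4231*9)) = (2/(-241 + 114))/(-38079) = (2/(-127))*(-1/38079) = (2*(-1/127))*(-1/38079) = -2/127*(-1/38079) = 2/4836033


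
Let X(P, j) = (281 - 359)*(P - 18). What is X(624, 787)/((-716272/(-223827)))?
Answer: -2644963659/179068 ≈ -14771.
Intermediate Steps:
X(P, j) = 1404 - 78*P (X(P, j) = -78*(-18 + P) = 1404 - 78*P)
X(624, 787)/((-716272/(-223827))) = (1404 - 78*624)/((-716272/(-223827))) = (1404 - 48672)/((-716272*(-1/223827))) = -47268/716272/223827 = -47268*223827/716272 = -2644963659/179068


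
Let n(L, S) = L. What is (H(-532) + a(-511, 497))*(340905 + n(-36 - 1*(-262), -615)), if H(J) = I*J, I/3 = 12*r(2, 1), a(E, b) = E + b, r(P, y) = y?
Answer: -6538116746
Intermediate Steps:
I = 36 (I = 3*(12*1) = 3*12 = 36)
H(J) = 36*J
(H(-532) + a(-511, 497))*(340905 + n(-36 - 1*(-262), -615)) = (36*(-532) + (-511 + 497))*(340905 + (-36 - 1*(-262))) = (-19152 - 14)*(340905 + (-36 + 262)) = -19166*(340905 + 226) = -19166*341131 = -6538116746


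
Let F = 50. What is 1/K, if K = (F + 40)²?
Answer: 1/8100 ≈ 0.00012346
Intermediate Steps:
K = 8100 (K = (50 + 40)² = 90² = 8100)
1/K = 1/8100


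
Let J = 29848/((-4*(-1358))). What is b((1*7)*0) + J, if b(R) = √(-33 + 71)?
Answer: 533/97 + √38 ≈ 11.659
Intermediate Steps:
b(R) = √38
J = 533/97 (J = 29848/5432 = 29848*(1/5432) = 533/97 ≈ 5.4948)
b((1*7)*0) + J = √38 + 533/97 = 533/97 + √38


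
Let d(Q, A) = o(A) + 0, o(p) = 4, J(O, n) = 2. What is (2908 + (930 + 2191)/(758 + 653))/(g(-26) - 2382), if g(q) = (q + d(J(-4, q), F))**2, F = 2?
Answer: -4106309/2678078 ≈ -1.5333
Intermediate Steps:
d(Q, A) = 4 (d(Q, A) = 4 + 0 = 4)
g(q) = (4 + q)**2 (g(q) = (q + 4)**2 = (4 + q)**2)
(2908 + (930 + 2191)/(758 + 653))/(g(-26) - 2382) = (2908 + (930 + 2191)/(758 + 653))/((4 - 26)**2 - 2382) = (2908 + 3121/1411)/((-22)**2 - 2382) = (2908 + 3121*(1/1411))/(484 - 2382) = (2908 + 3121/1411)/(-1898) = (4106309/1411)*(-1/1898) = -4106309/2678078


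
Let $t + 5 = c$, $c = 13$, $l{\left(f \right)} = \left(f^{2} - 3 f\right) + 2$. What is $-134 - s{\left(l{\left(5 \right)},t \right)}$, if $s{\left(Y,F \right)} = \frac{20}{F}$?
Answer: $- \frac{273}{2} \approx -136.5$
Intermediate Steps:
$l{\left(f \right)} = 2 + f^{2} - 3 f$
$t = 8$ ($t = -5 + 13 = 8$)
$-134 - s{\left(l{\left(5 \right)},t \right)} = -134 - \frac{20}{8} = -134 - 20 \cdot \frac{1}{8} = -134 - \frac{5}{2} = - \frac{273}{2}$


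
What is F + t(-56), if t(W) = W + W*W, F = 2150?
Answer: 5230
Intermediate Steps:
t(W) = W + W²
F + t(-56) = 2150 - 56*(1 - 56) = 2150 - 56*(-55) = 2150 + 3080 = 5230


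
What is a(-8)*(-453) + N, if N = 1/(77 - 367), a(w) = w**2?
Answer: -8407681/290 ≈ -28992.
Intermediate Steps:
N = -1/290 (N = 1/(-290) = -1/290 ≈ -0.0034483)
a(-8)*(-453) + N = (-8)**2*(-453) - 1/290 = 64*(-453) - 1/290 = -28992 - 1/290 = -8407681/290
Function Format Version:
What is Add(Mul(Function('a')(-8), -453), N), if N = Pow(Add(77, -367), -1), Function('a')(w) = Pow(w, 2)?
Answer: Rational(-8407681, 290) ≈ -28992.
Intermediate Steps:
N = Rational(-1, 290) (N = Pow(-290, -1) = Rational(-1, 290) ≈ -0.0034483)
Add(Mul(Function('a')(-8), -453), N) = Add(Mul(Pow(-8, 2), -453), Rational(-1, 290)) = Add(Mul(64, -453), Rational(-1, 290)) = Add(-28992, Rational(-1, 290)) = Rational(-8407681, 290)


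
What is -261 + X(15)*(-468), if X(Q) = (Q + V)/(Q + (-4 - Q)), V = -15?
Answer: -261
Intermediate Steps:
X(Q) = 15/4 - Q/4 (X(Q) = (Q - 15)/(Q + (-4 - Q)) = (-15 + Q)/(-4) = (-15 + Q)*(-¼) = 15/4 - Q/4)
-261 + X(15)*(-468) = -261 + (15/4 - ¼*15)*(-468) = -261 + (15/4 - 15/4)*(-468) = -261 + 0*(-468) = -261 + 0 = -261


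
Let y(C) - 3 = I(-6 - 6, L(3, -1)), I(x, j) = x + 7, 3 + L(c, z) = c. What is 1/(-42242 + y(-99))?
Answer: -1/42244 ≈ -2.3672e-5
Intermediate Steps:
L(c, z) = -3 + c
I(x, j) = 7 + x
y(C) = -2 (y(C) = 3 + (7 + (-6 - 6)) = 3 + (7 - 12) = 3 - 5 = -2)
1/(-42242 + y(-99)) = 1/(-42242 - 2) = 1/(-42244) = -1/42244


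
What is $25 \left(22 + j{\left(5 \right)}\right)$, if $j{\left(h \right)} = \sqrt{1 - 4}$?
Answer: $550 + 25 i \sqrt{3} \approx 550.0 + 43.301 i$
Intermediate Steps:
$j{\left(h \right)} = i \sqrt{3}$ ($j{\left(h \right)} = \sqrt{-3} = i \sqrt{3}$)
$25 \left(22 + j{\left(5 \right)}\right) = 25 \left(22 + i \sqrt{3}\right) = 550 + 25 i \sqrt{3}$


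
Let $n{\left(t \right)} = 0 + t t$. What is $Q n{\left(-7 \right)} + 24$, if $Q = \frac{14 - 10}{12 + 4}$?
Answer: $\frac{145}{4} \approx 36.25$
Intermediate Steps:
$Q = \frac{1}{4}$ ($Q = \frac{4}{16} = 4 \cdot \frac{1}{16} = \frac{1}{4} \approx 0.25$)
$n{\left(t \right)} = t^{2}$ ($n{\left(t \right)} = 0 + t^{2} = t^{2}$)
$Q n{\left(-7 \right)} + 24 = \frac{\left(-7\right)^{2}}{4} + 24 = \frac{1}{4} \cdot 49 + 24 = \frac{49}{4} + 24 = \frac{145}{4}$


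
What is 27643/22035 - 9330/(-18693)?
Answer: 26752487/15255565 ≈ 1.7536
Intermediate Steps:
27643/22035 - 9330/(-18693) = 27643*(1/22035) - 9330*(-1/18693) = 27643/22035 + 3110/6231 = 26752487/15255565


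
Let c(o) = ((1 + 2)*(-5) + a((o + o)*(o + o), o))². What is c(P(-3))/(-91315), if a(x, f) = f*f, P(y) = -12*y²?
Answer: -135699201/91315 ≈ -1486.1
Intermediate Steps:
a(x, f) = f²
c(o) = (-15 + o²)² (c(o) = ((1 + 2)*(-5) + o²)² = (3*(-5) + o²)² = (-15 + o²)²)
c(P(-3))/(-91315) = (-15 + (-12*(-3)²)²)²/(-91315) = (-15 + (-12*9)²)²*(-1/91315) = (-15 + (-108)²)²*(-1/91315) = (-15 + 11664)²*(-1/91315) = 11649²*(-1/91315) = 135699201*(-1/91315) = -135699201/91315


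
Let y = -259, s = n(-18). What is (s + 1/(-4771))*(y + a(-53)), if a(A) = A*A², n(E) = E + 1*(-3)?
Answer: 1149402624/367 ≈ 3.1319e+6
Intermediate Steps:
n(E) = -3 + E (n(E) = E - 3 = -3 + E)
s = -21 (s = -3 - 18 = -21)
a(A) = A³
(s + 1/(-4771))*(y + a(-53)) = (-21 + 1/(-4771))*(-259 + (-53)³) = (-21 - 1/4771)*(-259 - 148877) = -100192/4771*(-149136) = 1149402624/367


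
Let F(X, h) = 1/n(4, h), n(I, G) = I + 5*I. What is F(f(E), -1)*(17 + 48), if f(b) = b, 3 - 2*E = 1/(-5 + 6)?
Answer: 65/24 ≈ 2.7083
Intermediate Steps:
n(I, G) = 6*I
E = 1 (E = 3/2 - 1/(2*(-5 + 6)) = 3/2 - ½/1 = 3/2 - ½*1 = 3/2 - ½ = 1)
F(X, h) = 1/24 (F(X, h) = 1/(6*4) = 1/24)
F(f(E), -1)*(17 + 48) = (17 + 48)/24 = (1/24)*65 = 65/24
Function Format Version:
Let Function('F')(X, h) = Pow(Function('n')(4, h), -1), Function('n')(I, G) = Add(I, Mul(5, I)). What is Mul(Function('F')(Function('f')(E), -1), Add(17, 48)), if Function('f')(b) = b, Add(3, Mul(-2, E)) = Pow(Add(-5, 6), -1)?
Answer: Rational(65, 24) ≈ 2.7083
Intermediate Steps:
Function('n')(I, G) = Mul(6, I)
E = 1 (E = Add(Rational(3, 2), Mul(Rational(-1, 2), Pow(Add(-5, 6), -1))) = Add(Rational(3, 2), Mul(Rational(-1, 2), Pow(1, -1))) = Add(Rational(3, 2), Mul(Rational(-1, 2), 1)) = Add(Rational(3, 2), Rational(-1, 2)) = 1)
Function('F')(X, h) = Rational(1, 24) (Function('F')(X, h) = Pow(Mul(6, 4), -1) = Pow(24, -1) = Rational(1, 24))
Mul(Function('F')(Function('f')(E), -1), Add(17, 48)) = Mul(Rational(1, 24), Add(17, 48)) = Mul(Rational(1, 24), 65) = Rational(65, 24)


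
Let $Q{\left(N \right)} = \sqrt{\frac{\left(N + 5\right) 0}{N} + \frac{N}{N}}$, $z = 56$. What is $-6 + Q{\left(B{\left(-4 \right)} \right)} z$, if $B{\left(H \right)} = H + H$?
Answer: $50$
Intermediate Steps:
$B{\left(H \right)} = 2 H$
$Q{\left(N \right)} = 1$ ($Q{\left(N \right)} = \sqrt{\frac{\left(5 + N\right) 0}{N} + 1} = \sqrt{\frac{0}{N} + 1} = \sqrt{0 + 1} = \sqrt{1} = 1$)
$-6 + Q{\left(B{\left(-4 \right)} \right)} z = -6 + 1 \cdot 56 = -6 + 56 = 50$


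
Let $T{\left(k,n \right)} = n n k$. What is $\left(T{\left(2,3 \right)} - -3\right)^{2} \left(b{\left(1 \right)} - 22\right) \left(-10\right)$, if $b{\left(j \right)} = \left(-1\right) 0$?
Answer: $97020$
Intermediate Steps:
$T{\left(k,n \right)} = k n^{2}$ ($T{\left(k,n \right)} = n^{2} k = k n^{2}$)
$b{\left(j \right)} = 0$
$\left(T{\left(2,3 \right)} - -3\right)^{2} \left(b{\left(1 \right)} - 22\right) \left(-10\right) = \left(2 \cdot 3^{2} - -3\right)^{2} \left(0 - 22\right) \left(-10\right) = \left(2 \cdot 9 + \left(-1 + 4\right)\right)^{2} \left(-22\right) \left(-10\right) = \left(18 + 3\right)^{2} \left(-22\right) \left(-10\right) = 21^{2} \left(-22\right) \left(-10\right) = 441 \left(-22\right) \left(-10\right) = \left(-9702\right) \left(-10\right) = 97020$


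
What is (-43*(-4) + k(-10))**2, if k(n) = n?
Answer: 26244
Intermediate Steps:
(-43*(-4) + k(-10))**2 = (-43*(-4) - 10)**2 = (172 - 10)**2 = 162**2 = 26244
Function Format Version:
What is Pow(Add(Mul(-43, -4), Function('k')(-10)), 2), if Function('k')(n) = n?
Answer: 26244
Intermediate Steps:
Pow(Add(Mul(-43, -4), Function('k')(-10)), 2) = Pow(Add(Mul(-43, -4), -10), 2) = Pow(Add(172, -10), 2) = Pow(162, 2) = 26244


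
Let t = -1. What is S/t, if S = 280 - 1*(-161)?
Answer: -441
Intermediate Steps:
S = 441 (S = 280 + 161 = 441)
S/t = 441/(-1) = 441*(-1) = -441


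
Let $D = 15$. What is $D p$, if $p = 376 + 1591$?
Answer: $29505$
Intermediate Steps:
$p = 1967$
$D p = 15 \cdot 1967 = 29505$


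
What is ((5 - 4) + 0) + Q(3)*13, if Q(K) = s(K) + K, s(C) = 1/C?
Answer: 133/3 ≈ 44.333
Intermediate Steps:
s(C) = 1/C
Q(K) = K + 1/K (Q(K) = 1/K + K = K + 1/K)
((5 - 4) + 0) + Q(3)*13 = ((5 - 4) + 0) + (3 + 1/3)*13 = (1 + 0) + (3 + ⅓)*13 = 1 + (10/3)*13 = 1 + 130/3 = 133/3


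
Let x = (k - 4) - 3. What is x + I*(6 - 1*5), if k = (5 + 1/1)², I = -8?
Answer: 21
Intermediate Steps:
k = 36 (k = (5 + 1)² = 6² = 36)
x = 29 (x = (36 - 4) - 3 = 32 - 3 = 29)
x + I*(6 - 1*5) = 29 - 8*(6 - 1*5) = 29 - 8*(6 - 5) = 29 - 8*1 = 29 - 8 = 21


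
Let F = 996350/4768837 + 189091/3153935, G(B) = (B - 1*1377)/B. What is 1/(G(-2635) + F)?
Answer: 466258659631445/835285596920611 ≈ 0.55820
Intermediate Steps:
G(B) = (-1377 + B)/B (G(B) = (B - 1377)/B = (-1377 + B)/B)
F = 4044167294417/15040601923595 (F = 996350*(1/4768837) + 189091*(1/3153935) = 996350/4768837 + 189091/3153935 = 4044167294417/15040601923595 ≈ 0.26888)
1/(G(-2635) + F) = 1/((-1377 - 2635)/(-2635) + 4044167294417/15040601923595) = 1/(-1/2635*(-4012) + 4044167294417/15040601923595) = 1/(236/155 + 4044167294417/15040601923595) = 1/(835285596920611/466258659631445) = 466258659631445/835285596920611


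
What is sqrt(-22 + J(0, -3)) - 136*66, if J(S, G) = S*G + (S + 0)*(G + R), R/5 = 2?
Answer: -8976 + I*sqrt(22) ≈ -8976.0 + 4.6904*I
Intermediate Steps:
R = 10 (R = 5*2 = 10)
J(S, G) = G*S + S*(10 + G) (J(S, G) = S*G + (S + 0)*(G + 10) = G*S + S*(10 + G))
sqrt(-22 + J(0, -3)) - 136*66 = sqrt(-22 + 2*0*(5 - 3)) - 136*66 = sqrt(-22 + 2*0*2) - 8976 = sqrt(-22 + 0) - 8976 = sqrt(-22) - 8976 = I*sqrt(22) - 8976 = -8976 + I*sqrt(22)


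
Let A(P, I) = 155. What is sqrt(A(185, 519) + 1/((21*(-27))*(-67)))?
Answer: 2*sqrt(690402706)/4221 ≈ 12.450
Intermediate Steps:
sqrt(A(185, 519) + 1/((21*(-27))*(-67))) = sqrt(155 + 1/((21*(-27))*(-67))) = sqrt(155 + 1/(-567*(-67))) = sqrt(155 + 1/37989) = sqrt(5888296/37989) = 2*sqrt(690402706)/4221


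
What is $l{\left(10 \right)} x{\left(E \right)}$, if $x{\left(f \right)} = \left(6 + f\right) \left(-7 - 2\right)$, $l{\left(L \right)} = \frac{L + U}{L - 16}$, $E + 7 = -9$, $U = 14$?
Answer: $-360$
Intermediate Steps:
$E = -16$ ($E = -7 - 9 = -16$)
$l{\left(L \right)} = \frac{14 + L}{-16 + L}$ ($l{\left(L \right)} = \frac{L + 14}{L - 16} = \frac{14 + L}{-16 + L}$)
$x{\left(f \right)} = -54 - 9 f$ ($x{\left(f \right)} = \left(6 + f\right) \left(-9\right) = -54 - 9 f$)
$l{\left(10 \right)} x{\left(E \right)} = \frac{14 + 10}{-16 + 10} \left(-54 - -144\right) = \frac{1}{-6} \cdot 24 \left(-54 + 144\right) = \left(- \frac{1}{6}\right) 24 \cdot 90 = \left(-4\right) 90 = -360$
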